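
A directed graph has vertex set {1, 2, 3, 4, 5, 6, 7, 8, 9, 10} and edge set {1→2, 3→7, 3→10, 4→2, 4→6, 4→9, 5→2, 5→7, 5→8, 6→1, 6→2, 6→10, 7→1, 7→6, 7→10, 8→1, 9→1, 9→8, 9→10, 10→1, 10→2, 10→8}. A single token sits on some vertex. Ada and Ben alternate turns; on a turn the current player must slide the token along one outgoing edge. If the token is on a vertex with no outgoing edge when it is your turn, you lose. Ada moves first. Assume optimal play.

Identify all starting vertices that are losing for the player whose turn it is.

Label each position W (a win for the player to move) or L (a loss). A position with no legal move is L; any other position is W exactly when some move reaches an L, and L when every move reaches a W.
Every edge goes from a vertex to one that appears earlier in the order 2, 1, 8, 10, 6, 9, 7, 5, 3, 4, so processing vertices in that order labels each vertex after all of its successors.
2: no outgoing edge → L
1: →2(L), so W
8: →1(W) only, which is W, so L
10: →8(L), so W
6: →2(L), so W
9: →8(L), so W
7: →6(W), 10(W), 1(W) — all W, so L
5: →7(L), so W
3: →7(L), so W
4: →2(L), so W
Reading off the rows marked L gives the requested list; there are 3 such vertices.

2, 7, 8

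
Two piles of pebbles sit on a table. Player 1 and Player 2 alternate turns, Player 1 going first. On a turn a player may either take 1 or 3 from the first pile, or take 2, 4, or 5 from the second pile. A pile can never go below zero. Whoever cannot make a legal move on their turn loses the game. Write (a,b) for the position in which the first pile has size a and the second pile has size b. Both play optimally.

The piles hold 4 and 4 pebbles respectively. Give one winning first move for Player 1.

Move to (4,0).

Use the standard recursion: the mover loses at a terminal position; elsewhere, the mover wins exactly when some move hands the opponent an L position.
No move ever increases a pile, so every position that can arise here has a ≤ 4 and b ≤ 4; it is enough to label the cells with 0 ≤ a ≤ 4 and 0 ≤ b ≤ 4.
Every move lowers a or b (never raises either), so fill the grid row by row in increasing a, and left to right within a row: each cell's successors are then already labelled.
      b=0  b=1  b=2  b=3  b=4
a=0:    L    L    W    W    W
a=1:    W    W    L    L    W
a=2:    L    L    W    W    W
a=3:    W    W    L    L    W
a=4:    L    L    W    W    W
Cells with no legal move (terminal, hence L): (0,0), (0,1).
The remaining L cells, each justified by listing all of its moves:
(1,2): only reaches (0,2)(W), (1,0)(W), all W → L
(1,3): only reaches (0,3)(W), (1,1)(W), all W → L
(2,0): only reaches (1,0)(W), which is W → L
(2,1): only reaches (1,1)(W), which is W → L
(3,2): only reaches (2,2)(W), (0,2)(W), (3,0)(W), all W → L
(3,3): only reaches (2,3)(W), (0,3)(W), (3,1)(W), all W → L
(4,0): only reaches (3,0)(W), (1,0)(W), all W → L
(4,1): only reaches (3,1)(W), (1,1)(W), all W → L
Every other cell has at least one move into one of the L cells above, so it is W.
From (4,4), the L positions reachable in one move are: (4,0).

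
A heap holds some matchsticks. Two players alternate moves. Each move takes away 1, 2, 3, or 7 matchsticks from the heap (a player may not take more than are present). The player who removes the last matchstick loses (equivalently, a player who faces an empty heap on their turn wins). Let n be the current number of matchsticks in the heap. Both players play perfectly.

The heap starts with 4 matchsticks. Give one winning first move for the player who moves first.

Remove 3, leaving 1.

Label each position W (a win for the player to move) or L (a loss). A position with no legal move is W; any other position is W exactly when some move reaches an L, and L when every move reaches a W.
n=0: no move; the opponent has just taken the last matchstick and therefore loses → W
n=1: →0(W) only, which is W, so L
n=2: →1(L), so W
n=3: →1(L), so W
n=4: →1(L), so W
From 4, the L positions reachable in one move are: 1.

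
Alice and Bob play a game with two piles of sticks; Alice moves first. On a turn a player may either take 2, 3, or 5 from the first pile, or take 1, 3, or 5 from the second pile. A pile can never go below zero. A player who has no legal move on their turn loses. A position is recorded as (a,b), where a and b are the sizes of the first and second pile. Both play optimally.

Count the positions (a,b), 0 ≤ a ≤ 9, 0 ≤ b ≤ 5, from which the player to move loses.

21

Label each position W (a win for the player to move) or L (a loss). A position with no legal move is L; any other position is W exactly when some move reaches an L, and L when every move reaches a W.
Every move lowers a or b (never raises either), so fill the grid row by row in increasing a, and left to right within a row: each cell's successors are then already labelled.
      b=0  b=1  b=2  b=3  b=4  b=5
a=0:    L    W    L    W    L    W
a=1:    L    W    L    W    L    W
a=2:    W    L    W    L    W    L
a=3:    W    L    W    L    W    L
a=4:    W    W    W    W    W    W
a=5:    W    W    W    W    W    W
a=6:    W    W    W    W    W    W
a=7:    L    W    L    W    L    W
a=8:    L    W    L    W    L    W
a=9:    W    L    W    L    W    L
Cells with no legal move (terminal, hence L): (0,0), (1,0).
The remaining L cells, each justified by listing all of its moves:
(0,2): L (sole option (0,1)(W) is W)
(0,4): L (options (0,3)(W), (0,1)(W) are all W)
(1,2): L (sole option (1,1)(W) is W)
(1,4): L (options (1,3)(W), (1,1)(W) are all W)
(2,1): L (options (0,1)(W), (2,0)(W) are all W)
(2,3): L (options (0,3)(W), (2,2)(W), (2,0)(W) are all W)
(2,5): L (options (0,5)(W), (2,4)(W), (2,2)(W), (2,0)(W) are all W)
(3,1): L (options (1,1)(W), (0,1)(W), (3,0)(W) are all W)
(3,3): L (options (1,3)(W), (0,3)(W), (3,2)(W), (3,0)(W) are all W)
(3,5): L (options (1,5)(W), (0,5)(W), (3,4)(W), (3,2)(W), (3,0)(W) are all W)
(7,0): L (options (5,0)(W), (4,0)(W), (2,0)(W) are all W)
(7,2): L (options (5,2)(W), (4,2)(W), (2,2)(W), (7,1)(W) are all W)
(7,4): L (options (5,4)(W), (4,4)(W), (2,4)(W), (7,3)(W), (7,1)(W) are all W)
(8,0): L (options (6,0)(W), (5,0)(W), (3,0)(W) are all W)
(8,2): L (options (6,2)(W), (5,2)(W), (3,2)(W), (8,1)(W) are all W)
(8,4): L (options (6,4)(W), (5,4)(W), (3,4)(W), (8,3)(W), (8,1)(W) are all W)
(9,1): L (options (7,1)(W), (6,1)(W), (4,1)(W), (9,0)(W) are all W)
(9,3): L (options (7,3)(W), (6,3)(W), (4,3)(W), (9,2)(W), (9,0)(W) are all W)
(9,5): L (options (7,5)(W), (6,5)(W), (4,5)(W), (9,4)(W), (9,2)(W), (9,0)(W) are all W)
Every other cell has at least one move into one of the L cells above, so it is W.
L cells per row: a=0: 3, a=1: 3, a=2: 3, a=3: 3, a=4: 0, a=5: 0, a=6: 0, a=7: 3, a=8: 3, a=9: 3; total 21.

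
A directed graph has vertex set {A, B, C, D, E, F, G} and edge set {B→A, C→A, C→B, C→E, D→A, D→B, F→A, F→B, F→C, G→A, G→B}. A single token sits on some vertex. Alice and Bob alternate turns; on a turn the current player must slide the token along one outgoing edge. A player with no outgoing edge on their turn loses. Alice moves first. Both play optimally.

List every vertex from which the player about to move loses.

Compute win/loss labels from the base case upward. A position with no move is L. Any other position is W if it can reach an L in one move, else L.
Every edge goes from a vertex to one that appears earlier in the order A, E, B, C, F, G, D, so processing vertices in that order labels each vertex after all of its successors.
A: no outgoing edge → L
E: no outgoing edge → L
B: W (go to A, an L position)
C: W (go to E, an L position)
F: W (go to A, an L position)
G: W (go to A, an L position)
D: W (go to A, an L position)
The losing starting vertices are exactly the entries labelled L in this table (2 of them).

A, E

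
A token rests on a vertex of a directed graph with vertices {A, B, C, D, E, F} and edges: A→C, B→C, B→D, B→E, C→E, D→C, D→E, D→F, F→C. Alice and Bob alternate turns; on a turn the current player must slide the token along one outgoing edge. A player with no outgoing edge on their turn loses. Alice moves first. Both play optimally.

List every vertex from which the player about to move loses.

A, E, F

Compute win/loss labels from the base case upward. A position with no move is L. Any other position is W if it can reach an L in one move, else L.
Every edge goes from a vertex to one that appears earlier in the order E, C, F, A, D, B, so processing vertices in that order labels each vertex after all of its successors.
E: no outgoing edge → L
C: can move to E, which is L ⇒ W
F: the only move is to C(W), a W ⇒ L
A: the only move is to C(W), a W ⇒ L
D: can move to F, which is L ⇒ W
B: can move to E, which is L ⇒ W
Reading off the rows marked L gives the requested list; there are 3 such vertices.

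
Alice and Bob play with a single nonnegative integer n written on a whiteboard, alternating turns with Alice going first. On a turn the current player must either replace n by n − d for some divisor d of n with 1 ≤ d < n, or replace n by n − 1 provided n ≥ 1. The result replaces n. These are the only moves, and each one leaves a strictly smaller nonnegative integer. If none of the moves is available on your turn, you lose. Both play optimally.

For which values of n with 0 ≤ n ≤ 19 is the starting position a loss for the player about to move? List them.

Use the standard recursion: the mover loses at a terminal position; elsewhere, the mover wins exactly when some move hands the opponent an L position.
n=0: no move → L
n=1: can move to 0, which is L ⇒ W
n=2: the only move is to 1(W), a W ⇒ L
n=3: can move to 2, which is L ⇒ W
n=4: can move to 2, which is L ⇒ W
n=5: the only move is to 4(W), a W ⇒ L
n=6: can move to 5, which is L ⇒ W
n=7: the only move is to 6(W), a W ⇒ L
n=8: can move to 7, which is L ⇒ W
n=9: moves to 6(W), 8(W); every one is W ⇒ L
n=10: can move to 5, which is L ⇒ W
n=11: the only move is to 10(W), a W ⇒ L
n=12: can move to 9, which is L ⇒ W
n=13: the only move is to 12(W), a W ⇒ L
n=14: can move to 7, which is L ⇒ W
n=15: moves to 10(W), 12(W), 14(W); every one is W ⇒ L
n=16: can move to 15, which is L ⇒ W
n=17: the only move is to 16(W), a W ⇒ L
n=18: can move to 9, which is L ⇒ W
n=19: the only move is to 18(W), a W ⇒ L
Reading off the rows marked L gives the requested list; there are 10 such values of n.

0, 2, 5, 7, 9, 11, 13, 15, 17, 19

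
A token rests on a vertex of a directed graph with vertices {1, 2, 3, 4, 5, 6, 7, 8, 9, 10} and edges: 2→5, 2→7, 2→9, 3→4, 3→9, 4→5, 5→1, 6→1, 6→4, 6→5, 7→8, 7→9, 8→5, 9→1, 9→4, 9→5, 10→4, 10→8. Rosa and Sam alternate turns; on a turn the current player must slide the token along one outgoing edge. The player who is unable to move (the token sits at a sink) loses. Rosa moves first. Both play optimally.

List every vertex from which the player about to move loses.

1, 2, 4, 8

Build the W/L table. Terminal = L. A non-terminal position is W if it has a move to some L; otherwise it is L.
Every edge goes from a vertex to one that appears earlier in the order 1, 5, 4, 8, 9, 6, 10, 3, 7, 2, so processing vertices in that order labels each vertex after all of its successors.
1: no outgoing edge → L
5: →1(L), so W
4: →5(W) only, which is W, so L
8: →5(W) only, which is W, so L
9: →4(L), so W
6: →4(L), so W
10: →8(L), so W
3: →4(L), so W
7: →8(L), so W
2: →7(W), 9(W), 5(W) — all W, so L
The losing starting vertices are exactly the entries labelled L in this table (4 of them).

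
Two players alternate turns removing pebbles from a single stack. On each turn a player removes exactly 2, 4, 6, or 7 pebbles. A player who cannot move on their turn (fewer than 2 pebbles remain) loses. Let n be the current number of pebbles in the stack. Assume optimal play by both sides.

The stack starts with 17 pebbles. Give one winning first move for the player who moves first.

Remove 7, leaving 10.

Work bottom-up. With no move the player to move loses. Otherwise the position is W if at least one move leads to an L position for the opponent, and L if every move leads to a W.
n=0: no move → L
n=1: no move → L
n=2: →0(L), so W
n=3: →1(L), so W
n=4: →0(L), so W
n=5: →1(L), so W
n=6: →0(L), so W
n=7: →1(L), so W
n=8: →1(L), so W
n=9: →7(W), 5(W), 3(W), 2(W) — all W, so L
n=10: →8(W), 6(W), 4(W), 3(W) — all W, so L
n=11: →9(L), so W
n=12: →10(L), so W
n=13: →9(L), so W
n=14: →10(L), so W
n=15: →9(L), so W
n=16: →10(L), so W
n=17: →10(L), so W
From 17, the L positions reachable in one move are: 10.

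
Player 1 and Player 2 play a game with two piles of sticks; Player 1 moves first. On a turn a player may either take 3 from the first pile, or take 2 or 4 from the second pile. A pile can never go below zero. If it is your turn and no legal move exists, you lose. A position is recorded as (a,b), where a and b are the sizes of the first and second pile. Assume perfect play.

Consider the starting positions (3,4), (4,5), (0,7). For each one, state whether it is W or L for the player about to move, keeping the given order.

Positions with no move are L. A position that does have a move is losing for the player to move precisely when every available move leads to a winning position for the opponent. Fill in the labels:
No move ever increases a pile, so every position that can arise here has a ≤ 4 and b ≤ 7; it is enough to label the cells with 0 ≤ a ≤ 4 and 0 ≤ b ≤ 7.
Every move lowers a or b (never raises either), so fill the grid row by row in increasing a, and left to right within a row: each cell's successors are then already labelled.
      b=0  b=1  b=2  b=3  b=4  b=5  b=6  b=7
a=0:    L    L    W    W    W    W    L    L
a=1:    L    L    W    W    W    W    L    L
a=2:    L    L    W    W    W    W    L    L
a=3:    W    W    L    L    W    W    W    W
a=4:    W    W    L    L    W    W    W    W
Cells with no legal move (terminal, hence L): (0,0), (0,1), (1,0), (1,1), (2,0), (2,1).
The remaining L cells, each justified by listing all of its moves:
(0,6): only reaches (0,4)(W), (0,2)(W), all W → L
(0,7): only reaches (0,5)(W), (0,3)(W), all W → L
(1,6): only reaches (1,4)(W), (1,2)(W), all W → L
(1,7): only reaches (1,5)(W), (1,3)(W), all W → L
(2,6): only reaches (2,4)(W), (2,2)(W), all W → L
(2,7): only reaches (2,5)(W), (2,3)(W), all W → L
(3,2): only reaches (0,2)(W), (3,0)(W), all W → L
(3,3): only reaches (0,3)(W), (3,1)(W), all W → L
(4,2): only reaches (1,2)(W), (4,0)(W), all W → L
(4,3): only reaches (1,3)(W), (4,1)(W), all W → L
Every other cell has at least one move into one of the L cells above, so it is W.
(3,4): the move to (3,2) reaches an L cell, so W
(4,5): the move to (4,3) reaches an L cell, so W
(0,7): one of the L cells justified above, so L

(3,4): W, (4,5): W, (0,7): L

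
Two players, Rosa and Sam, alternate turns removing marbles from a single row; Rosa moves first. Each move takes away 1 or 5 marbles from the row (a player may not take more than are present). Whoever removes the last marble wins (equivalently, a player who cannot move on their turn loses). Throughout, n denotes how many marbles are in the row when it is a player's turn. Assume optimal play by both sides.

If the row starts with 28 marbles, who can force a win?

Sam wins.

Classify positions by backward induction: terminal positions (no move available) are L. From any other position, the mover wins iff some move reaches an L.
n=0: no move → L
n=1: W (go to 0, an L position)
n=2: L (sole option 1(W) is W)
n=3: W (go to 2, an L position)
n=4: L (sole option 3(W) is W)
n=5: W (go to 4, an L position)
n=6: L (options 5(W), 1(W) are all W)
n=7: W (go to 6, an L position)
n=8: L (options 7(W), 3(W) are all W)
n=9: W (go to 8, an L position)
n=10: L (options 9(W), 5(W) are all W)
n=11: W (go to 10, an L position)
n=12: L (options 11(W), 7(W) are all W)
n=13: W (go to 12, an L position)
n=14: L (options 13(W), 9(W) are all W)
n=15: W (go to 14, an L position)
n=16: L (options 15(W), 11(W) are all W)
n=17: W (go to 16, an L position)
n=18: L (options 17(W), 13(W) are all W)
n=19: W (go to 18, an L position)
n=20: L (options 19(W), 15(W) are all W)
n=21: W (go to 20, an L position)
n=22: L (options 21(W), 17(W) are all W)
n=23: W (go to 22, an L position)
n=24: L (options 23(W), 19(W) are all W)
n=25: W (go to 24, an L position)
n=26: L (options 25(W), 21(W) are all W)
n=27: W (go to 26, an L position)
n=28: L (options 27(W), 23(W) are all W)
The starting position 28 is L: whatever Rosa does, the opponent receives a W position.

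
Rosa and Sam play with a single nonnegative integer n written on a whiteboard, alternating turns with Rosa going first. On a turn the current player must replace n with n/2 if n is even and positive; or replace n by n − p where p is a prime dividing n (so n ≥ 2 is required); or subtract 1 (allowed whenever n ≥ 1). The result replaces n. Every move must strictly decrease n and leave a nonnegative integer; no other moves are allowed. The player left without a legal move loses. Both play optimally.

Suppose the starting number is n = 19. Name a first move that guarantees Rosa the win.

Move to 0.

Work bottom-up. With no move the player to move loses. Otherwise the position is W if at least one move leads to an L position for the opponent, and L if every move leads to a W.
n=0: no move → L
n=1: reaches L-position 0 → W
n=2: reaches L-position 0 → W
n=3: reaches L-position 0 → W
n=4: only reaches 2(W), 3(W), all W → L
n=5: reaches L-position 0 → W
n=6: reaches L-position 4 → W
n=7: reaches L-position 0 → W
n=8: reaches L-position 4 → W
n=9: only reaches 6(W), 8(W), all W → L
n=10: reaches L-position 9 → W
n=11: reaches L-position 0 → W
n=12: reaches L-position 9 → W
n=13: reaches L-position 0 → W
n=14: only reaches 7(W), 12(W), 13(W), all W → L
n=15: reaches L-position 14 → W
n=16: reaches L-position 14 → W
n=17: reaches L-position 0 → W
n=18: reaches L-position 9 → W
n=19: reaches L-position 0 → W
From 19, the L positions reachable in one move are: 0.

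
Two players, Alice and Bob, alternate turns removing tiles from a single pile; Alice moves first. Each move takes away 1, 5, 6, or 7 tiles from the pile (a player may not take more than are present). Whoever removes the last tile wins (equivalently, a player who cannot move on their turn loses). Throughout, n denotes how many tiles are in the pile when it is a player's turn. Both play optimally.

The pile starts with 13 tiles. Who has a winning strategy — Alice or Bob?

Alice wins.

Build the W/L table. Terminal = L. A non-terminal position is W if it has a move to some L; otherwise it is L.
n=0: no move → L
n=1: reaches L-position 0 → W
n=2: only reaches 1(W), which is W → L
n=3: reaches L-position 2 → W
n=4: only reaches 3(W), which is W → L
n=5: reaches L-position 4 → W
n=6: reaches L-position 0 → W
n=7: reaches L-position 2 → W
n=8: reaches L-position 2 → W
n=9: reaches L-position 4 → W
n=10: reaches L-position 4 → W
n=11: reaches L-position 4 → W
n=12: only reaches 11(W), 7(W), 6(W), 5(W), all W → L
n=13: reaches L-position 12 → W
From 13 Alice can remove 1, leaving 12, reaching an L position.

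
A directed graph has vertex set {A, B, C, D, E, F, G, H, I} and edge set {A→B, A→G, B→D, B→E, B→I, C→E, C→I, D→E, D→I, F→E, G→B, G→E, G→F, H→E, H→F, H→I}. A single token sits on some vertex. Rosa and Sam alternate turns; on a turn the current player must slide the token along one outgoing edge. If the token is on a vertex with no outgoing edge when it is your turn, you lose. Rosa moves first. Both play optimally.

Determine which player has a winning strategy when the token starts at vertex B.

Label each position W (a win for the player to move) or L (a loss). A position with no legal move is L; any other position is W exactly when some move reaches an L, and L when every move reaches a W.
Every edge goes from a vertex to one that appears earlier in the order E, I, D, F, B, G, A, H, C, so processing vertices in that order labels each vertex after all of its successors.
E: no outgoing edge → L
I: no outgoing edge → L
D: →I(L), so W
F: →E(L), so W
B: →I(L), so W
G: →E(L), so W
A: →G(W), B(W) — all W, so L
H: →I(L), so W
C: →I(L), so W
The starting position B is W: Rosa should move to I, handing over an L position.

Rosa wins.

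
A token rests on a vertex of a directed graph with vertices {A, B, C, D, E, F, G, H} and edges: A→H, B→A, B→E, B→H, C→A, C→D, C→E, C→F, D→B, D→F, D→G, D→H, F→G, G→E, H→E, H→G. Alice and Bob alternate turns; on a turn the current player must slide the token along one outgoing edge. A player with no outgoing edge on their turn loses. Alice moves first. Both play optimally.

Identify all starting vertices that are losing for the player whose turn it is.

Label each position W (a win for the player to move) or L (a loss). A position with no legal move is L; any other position is W exactly when some move reaches an L, and L when every move reaches a W.
Every edge goes from a vertex to one that appears earlier in the order E, G, F, H, A, B, D, C, so processing vertices in that order labels each vertex after all of its successors.
E: no outgoing edge → L
G: can move to E, which is L ⇒ W
F: the only move is to G(W), a W ⇒ L
H: can move to E, which is L ⇒ W
A: the only move is to H(W), a W ⇒ L
B: can move to A, which is L ⇒ W
D: can move to F, which is L ⇒ W
C: can move to A, which is L ⇒ W
Reading off the rows marked L gives the requested list; there are 3 such vertices.

A, E, F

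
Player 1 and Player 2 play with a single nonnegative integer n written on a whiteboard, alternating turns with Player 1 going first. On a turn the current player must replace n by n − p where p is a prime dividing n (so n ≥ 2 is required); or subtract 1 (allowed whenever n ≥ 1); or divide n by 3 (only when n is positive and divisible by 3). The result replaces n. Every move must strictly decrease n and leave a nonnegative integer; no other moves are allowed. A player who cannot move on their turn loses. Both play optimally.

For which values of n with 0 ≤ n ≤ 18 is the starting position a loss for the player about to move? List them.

0, 4, 8, 14, 18

Positions with no move are L. A position that does have a move is losing for the player to move precisely when every available move leads to a winning position for the opponent. Fill in the labels:
n=0: no move → L
n=1: →0(L), so W
n=2: →0(L), so W
n=3: →0(L), so W
n=4: →2(W), 3(W) — all W, so L
n=5: →0(L), so W
n=6: →4(L), so W
n=7: →0(L), so W
n=8: →6(W), 7(W) — all W, so L
n=9: →8(L), so W
n=10: →8(L), so W
n=11: →0(L), so W
n=12: →4(L), so W
n=13: →0(L), so W
n=14: →7(W), 12(W), 13(W) — all W, so L
n=15: →14(L), so W
n=16: →14(L), so W
n=17: →0(L), so W
n=18: →6(W), 15(W), 16(W), 17(W) — all W, so L
The losing starting values of n are exactly the entries labelled L in this table (5 of them).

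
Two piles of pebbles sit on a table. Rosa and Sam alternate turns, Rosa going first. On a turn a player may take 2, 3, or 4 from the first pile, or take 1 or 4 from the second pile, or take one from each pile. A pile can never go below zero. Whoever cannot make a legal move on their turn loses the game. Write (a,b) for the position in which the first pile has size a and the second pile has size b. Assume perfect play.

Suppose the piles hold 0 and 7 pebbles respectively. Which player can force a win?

Sam wins.

Label each position W (a win for the player to move) or L (a loss). A position with no legal move is L; any other position is W exactly when some move reaches an L, and L when every move reaches a W.
No move ever increases a pile, so every position that can arise here has a ≤ 0 and b ≤ 7; it is enough to label the cells with 0 ≤ a ≤ 0 and 0 ≤ b ≤ 7.
Every move lowers a or b (never raises either), so fill the grid row by row in increasing a, and left to right within a row: each cell's successors are then already labelled.
      b=0  b=1  b=2  b=3  b=4  b=5  b=6  b=7
a=0:    L    W    L    W    W    L    W    L
Cells with no legal move (terminal, hence L): (0,0).
The remaining L cells, each justified by listing all of its moves:
(0,2): L (sole option (0,1)(W) is W)
(0,5): L (options (0,4)(W), (0,1)(W) are all W)
(0,7): L (options (0,6)(W), (0,3)(W) are all W)
Every other cell has at least one move into one of the L cells above, so it is W.
The starting position (0,7) is L: whatever Rosa does, the opponent receives a W position.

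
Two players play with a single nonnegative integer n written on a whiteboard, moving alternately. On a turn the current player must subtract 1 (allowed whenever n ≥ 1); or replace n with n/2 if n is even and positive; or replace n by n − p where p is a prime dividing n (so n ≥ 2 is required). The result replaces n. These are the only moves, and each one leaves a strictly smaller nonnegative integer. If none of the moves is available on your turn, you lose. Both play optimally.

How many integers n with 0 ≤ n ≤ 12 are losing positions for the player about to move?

Classify positions by backward induction: terminal positions (no move available) are L. From any other position, the mover wins iff some move reaches an L.
n=0: no move → L
n=1: →0(L), so W
n=2: →0(L), so W
n=3: →0(L), so W
n=4: →2(W), 3(W) — all W, so L
n=5: →0(L), so W
n=6: →4(L), so W
n=7: →0(L), so W
n=8: →4(L), so W
n=9: →6(W), 8(W) — all W, so L
n=10: →9(L), so W
n=11: →0(L), so W
n=12: →9(L), so W
L entries with 0 ≤ n ≤ 12: n = 0, 4, 9; that makes 3.

3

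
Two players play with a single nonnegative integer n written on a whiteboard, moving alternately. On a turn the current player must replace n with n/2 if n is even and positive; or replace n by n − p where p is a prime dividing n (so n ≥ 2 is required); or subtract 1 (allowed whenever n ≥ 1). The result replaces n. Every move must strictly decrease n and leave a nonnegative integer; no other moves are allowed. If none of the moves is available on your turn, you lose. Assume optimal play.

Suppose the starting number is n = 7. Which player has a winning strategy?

Compute win/loss labels from the base case upward. A position with no move is L. Any other position is W if it can reach an L in one move, else L.
n=0: no move → L
n=1: can move to 0, which is L ⇒ W
n=2: can move to 0, which is L ⇒ W
n=3: can move to 0, which is L ⇒ W
n=4: moves to 2(W), 3(W); every one is W ⇒ L
n=5: can move to 0, which is L ⇒ W
n=6: can move to 4, which is L ⇒ W
n=7: can move to 0, which is L ⇒ W
The starting position 7 is W: the player to move should move to 0, handing over an L position.

The first player wins.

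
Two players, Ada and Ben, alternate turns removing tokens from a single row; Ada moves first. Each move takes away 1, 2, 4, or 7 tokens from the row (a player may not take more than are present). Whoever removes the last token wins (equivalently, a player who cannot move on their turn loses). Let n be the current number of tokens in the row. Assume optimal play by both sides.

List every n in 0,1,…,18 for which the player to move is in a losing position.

0, 3, 6, 9, 12, 15, 18

Label each position W (a win for the player to move) or L (a loss). A position with no legal move is L; any other position is W exactly when some move reaches an L, and L when every move reaches a W.
n=0: no move → L
n=1: W (go to 0, an L position)
n=2: W (go to 0, an L position)
n=3: L (options 2(W), 1(W) are all W)
n=4: W (go to 3, an L position)
n=5: W (go to 3, an L position)
n=6: L (options 5(W), 4(W), 2(W) are all W)
n=7: W (go to 6, an L position)
n=8: W (go to 6, an L position)
n=9: L (options 8(W), 7(W), 5(W), 2(W) are all W)
n=10: W (go to 9, an L position)
n=11: W (go to 9, an L position)
n=12: L (options 11(W), 10(W), 8(W), 5(W) are all W)
n=13: W (go to 12, an L position)
n=14: W (go to 12, an L position)
n=15: L (options 14(W), 13(W), 11(W), 8(W) are all W)
n=16: W (go to 15, an L position)
n=17: W (go to 15, an L position)
n=18: L (options 17(W), 16(W), 14(W), 11(W) are all W)
Reading off the rows marked L gives the requested list; there are 7 such values of n.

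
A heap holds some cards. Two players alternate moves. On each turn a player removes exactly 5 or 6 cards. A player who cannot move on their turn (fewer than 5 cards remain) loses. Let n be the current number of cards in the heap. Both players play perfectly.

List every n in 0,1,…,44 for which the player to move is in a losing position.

0, 1, 2, 3, 4, 11, 12, 13, 14, 15, 22, 23, 24, 25, 26, 33, 34, 35, 36, 37, 44

Work bottom-up. With no move the player to move loses. Otherwise the position is W if at least one move leads to an L position for the opponent, and L if every move leads to a W.
n=0: no move → L
n=1: no move → L
n=2: no move → L
n=3: no move → L
n=4: no move → L
n=5: →0(L), so W
n=6: →1(L), so W
n=7: →2(L), so W
n=8: →3(L), so W
n=9: →4(L), so W
n=10: →4(L), so W
n=11: →6(W), 5(W) — all W, so L
n=12: →7(W), 6(W) — all W, so L
n=13: →8(W), 7(W) — all W, so L
n=14: →9(W), 8(W) — all W, so L
n=15: →10(W), 9(W) — all W, so L
n=16: →11(L), so W
n=17: →12(L), so W
n=18: →13(L), so W
n=19: →14(L), so W
n=20: →15(L), so W
n=21: →15(L), so W
n=22: →17(W), 16(W) — all W, so L
n=23: →18(W), 17(W) — all W, so L
n=24: →19(W), 18(W) — all W, so L
n=25: →20(W), 19(W) — all W, so L
n=26: →21(W), 20(W) — all W, so L
n=27: →22(L), so W
n=28: →23(L), so W
n=29: →24(L), so W
n=30: →25(L), so W
n=31: →26(L), so W
n=32: →26(L), so W
n=33: →28(W), 27(W) — all W, so L
n=34: →29(W), 28(W) — all W, so L
n=35: →30(W), 29(W) — all W, so L
n=36: →31(W), 30(W) — all W, so L
n=37: →32(W), 31(W) — all W, so L
n=38: →33(L), so W
n=39: →34(L), so W
n=40: →35(L), so W
n=41: →36(L), so W
n=42: →37(L), so W
n=43: →37(L), so W
n=44: →39(W), 38(W) — all W, so L
Reading off the rows marked L gives the requested list; there are 21 such values of n.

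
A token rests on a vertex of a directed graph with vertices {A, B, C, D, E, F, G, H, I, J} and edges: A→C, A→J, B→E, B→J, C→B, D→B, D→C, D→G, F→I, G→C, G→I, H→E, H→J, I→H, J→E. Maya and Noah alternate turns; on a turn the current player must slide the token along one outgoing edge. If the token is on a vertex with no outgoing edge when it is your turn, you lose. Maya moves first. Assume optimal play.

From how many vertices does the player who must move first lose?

3

Use the standard recursion: the mover loses at a terminal position; elsewhere, the mover wins exactly when some move hands the opponent an L position.
Every edge goes from a vertex to one that appears earlier in the order E, J, H, B, I, C, A, G, F, D, so processing vertices in that order labels each vertex after all of its successors.
E: no outgoing edge → L
J: W (go to E, an L position)
H: W (go to E, an L position)
B: W (go to E, an L position)
I: L (sole option H(W) is W)
C: L (sole option B(W) is W)
A: W (go to C, an L position)
G: W (go to C, an L position)
F: W (go to I, an L position)
D: W (go to C, an L position)
The L vertices are C, E, I; that is 3 in all.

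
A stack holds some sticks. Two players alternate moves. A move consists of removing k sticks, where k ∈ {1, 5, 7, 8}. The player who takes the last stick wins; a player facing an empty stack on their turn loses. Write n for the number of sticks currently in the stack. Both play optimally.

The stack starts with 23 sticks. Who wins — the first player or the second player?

Classify positions by backward induction: terminal positions (no move available) are L. From any other position, the mover wins iff some move reaches an L.
n=0: no move → L
n=1: W (go to 0, an L position)
n=2: L (sole option 1(W) is W)
n=3: W (go to 2, an L position)
n=4: L (sole option 3(W) is W)
n=5: W (go to 4, an L position)
n=6: L (options 5(W), 1(W) are all W)
n=7: W (go to 6, an L position)
n=8: W (go to 0, an L position)
n=9: W (go to 4, an L position)
n=10: W (go to 2, an L position)
n=11: W (go to 6, an L position)
n=12: W (go to 4, an L position)
n=13: W (go to 6, an L position)
n=14: W (go to 6, an L position)
n=15: L (options 14(W), 10(W), 8(W), 7(W) are all W)
n=16: W (go to 15, an L position)
n=17: L (options 16(W), 12(W), 10(W), 9(W) are all W)
n=18: W (go to 17, an L position)
n=19: L (options 18(W), 14(W), 12(W), 11(W) are all W)
n=20: W (go to 19, an L position)
n=21: L (options 20(W), 16(W), 14(W), 13(W) are all W)
n=22: W (go to 21, an L position)
n=23: W (go to 15, an L position)
From 23 the player to move can remove 8, leaving 15, reaching an L position.

The first player wins.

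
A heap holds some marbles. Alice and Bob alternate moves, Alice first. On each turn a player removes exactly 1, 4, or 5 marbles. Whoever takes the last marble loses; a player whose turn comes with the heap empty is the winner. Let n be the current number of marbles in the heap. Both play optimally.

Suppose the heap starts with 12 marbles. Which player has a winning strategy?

Compute win/loss labels from the base case upward. A position with no move is W. Any other position is W if it can reach an L in one move, else L.
n=0: no move; the opponent has just taken the last marble and therefore loses → W
n=1: only reaches 0(W), which is W → L
n=2: reaches L-position 1 → W
n=3: only reaches 2(W), which is W → L
n=4: reaches L-position 3 → W
n=5: reaches L-position 1 → W
n=6: reaches L-position 1 → W
n=7: reaches L-position 3 → W
n=8: reaches L-position 3 → W
n=9: only reaches 8(W), 5(W), 4(W), all W → L
n=10: reaches L-position 9 → W
n=11: only reaches 10(W), 7(W), 6(W), all W → L
n=12: reaches L-position 11 → W
The starting position 12 is W: Alice should remove 1, leaving 11, handing over an L position.

Alice wins.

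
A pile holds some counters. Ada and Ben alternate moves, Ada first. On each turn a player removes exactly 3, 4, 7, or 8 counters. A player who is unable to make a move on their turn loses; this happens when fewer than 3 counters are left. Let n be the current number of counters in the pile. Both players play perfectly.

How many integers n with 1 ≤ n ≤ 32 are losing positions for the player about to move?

Build the W/L table. Terminal = L. A non-terminal position is W if it has a move to some L; otherwise it is L.
n=0: no move → L
n=1: no move → L
n=2: no move → L
n=3: →0(L), so W
n=4: →1(L), so W
n=5: →2(L), so W
n=6: →2(L), so W
n=7: →0(L), so W
n=8: →1(L), so W
n=9: →2(L), so W
n=10: →2(L), so W
n=11: →8(W), 7(W), 4(W), 3(W) — all W, so L
n=12: →9(W), 8(W), 5(W), 4(W) — all W, so L
n=13: →10(W), 9(W), 6(W), 5(W) — all W, so L
n=14: →11(L), so W
n=15: →12(L), so W
n=16: →13(L), so W
n=17: →13(L), so W
n=18: →11(L), so W
n=19: →12(L), so W
n=20: →13(L), so W
n=21: →13(L), so W
n=22: →19(W), 18(W), 15(W), 14(W) — all W, so L
n=23: →20(W), 19(W), 16(W), 15(W) — all W, so L
n=24: →21(W), 20(W), 17(W), 16(W) — all W, so L
n=25: →22(L), so W
n=26: →23(L), so W
n=27: →24(L), so W
n=28: →24(L), so W
n=29: →22(L), so W
n=30: →23(L), so W
n=31: →24(L), so W
n=32: →24(L), so W
L entries with 1 ≤ n ≤ 32 (n=0 is outside the asked range and is not counted): n = 1, 2, 11, 12, 13, 22, 23, 24; that makes 8.

8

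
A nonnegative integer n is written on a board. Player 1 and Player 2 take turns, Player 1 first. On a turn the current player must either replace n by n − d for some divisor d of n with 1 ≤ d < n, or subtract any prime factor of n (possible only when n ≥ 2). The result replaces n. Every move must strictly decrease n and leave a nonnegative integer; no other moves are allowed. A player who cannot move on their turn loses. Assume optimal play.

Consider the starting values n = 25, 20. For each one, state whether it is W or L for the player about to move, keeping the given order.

Work bottom-up. With no move the player to move loses. Otherwise the position is W if at least one move leads to an L position for the opponent, and L if every move leads to a W.
n=0: no move → L
n=1: no move → L
n=2: reaches L-position 0 → W
n=3: reaches L-position 0 → W
n=4: only reaches 2(W), 3(W), all W → L
n=5: reaches L-position 0 → W
n=6: reaches L-position 4 → W
n=7: reaches L-position 0 → W
n=8: reaches L-position 4 → W
n=9: only reaches 6(W), 8(W), all W → L
n=10: reaches L-position 9 → W
n=11: reaches L-position 0 → W
n=12: reaches L-position 9 → W
n=13: reaches L-position 0 → W
n=14: only reaches 7(W), 12(W), 13(W), all W → L
n=15: reaches L-position 14 → W
n=16: reaches L-position 14 → W
n=17: reaches L-position 0 → W
n=18: reaches L-position 9 → W
n=19: reaches L-position 0 → W
n=20: only reaches 10(W), 15(W), 16(W), 18(W), 19(W), all W → L
n=21: reaches L-position 14 → W
n=22: reaches L-position 20 → W
n=23: reaches L-position 0 → W
n=24: reaches L-position 20 → W
n=25: reaches L-position 20 → W

25: W, 20: L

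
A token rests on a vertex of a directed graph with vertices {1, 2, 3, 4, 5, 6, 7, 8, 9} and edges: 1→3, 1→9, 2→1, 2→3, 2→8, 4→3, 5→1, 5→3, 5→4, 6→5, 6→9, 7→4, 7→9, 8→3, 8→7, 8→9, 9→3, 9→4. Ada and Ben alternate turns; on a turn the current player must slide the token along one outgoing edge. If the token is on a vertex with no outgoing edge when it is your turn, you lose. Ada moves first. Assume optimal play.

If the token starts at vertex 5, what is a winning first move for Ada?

Move to 3.

Classify positions by backward induction: terminal positions (no move available) are L. From any other position, the mover wins iff some move reaches an L.
Every edge goes from a vertex to one that appears earlier in the order 3, 4, 9, 1, 5, 7, 8, 2, 6, so processing vertices in that order labels each vertex after all of its successors.
3: no outgoing edge → L
4: reaches L-position 3 → W
9: reaches L-position 3 → W
1: reaches L-position 3 → W
5: reaches L-position 3 → W
7: only reaches 9(W), 4(W), all W → L
8: reaches L-position 7 → W
2: reaches L-position 3 → W
6: only reaches 5(W), 9(W), all W → L
From 5, the L positions reachable in one move are: 3.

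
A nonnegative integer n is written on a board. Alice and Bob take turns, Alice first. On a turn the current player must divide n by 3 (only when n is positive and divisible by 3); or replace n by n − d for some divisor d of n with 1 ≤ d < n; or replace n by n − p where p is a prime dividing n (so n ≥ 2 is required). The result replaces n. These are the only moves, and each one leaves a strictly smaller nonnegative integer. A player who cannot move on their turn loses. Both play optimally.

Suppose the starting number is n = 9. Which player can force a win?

Bob wins.

Compute win/loss labels from the base case upward. A position with no move is L. Any other position is W if it can reach an L in one move, else L.
n=0: no move → L
n=1: no move → L
n=2: can move to 0, which is L ⇒ W
n=3: can move to 0, which is L ⇒ W
n=4: moves to 2(W), 3(W); every one is W ⇒ L
n=5: can move to 0, which is L ⇒ W
n=6: can move to 4, which is L ⇒ W
n=7: can move to 0, which is L ⇒ W
n=8: can move to 4, which is L ⇒ W
n=9: moves to 3(W), 6(W), 8(W); every one is W ⇒ L
Every move from 9 reaches a W position, so the mover loses.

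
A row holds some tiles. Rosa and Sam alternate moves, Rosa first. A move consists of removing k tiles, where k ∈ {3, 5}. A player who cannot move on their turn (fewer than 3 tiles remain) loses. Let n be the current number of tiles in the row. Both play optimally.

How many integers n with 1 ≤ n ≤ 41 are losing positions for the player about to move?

16

Classify positions by backward induction: terminal positions (no move available) are L. From any other position, the mover wins iff some move reaches an L.
n=0: no move → L
n=1: no move → L
n=2: no move → L
n=3: can move to 0, which is L ⇒ W
n=4: can move to 1, which is L ⇒ W
n=5: can move to 2, which is L ⇒ W
n=6: can move to 1, which is L ⇒ W
n=7: can move to 2, which is L ⇒ W
n=8: moves to 5(W), 3(W); every one is W ⇒ L
n=9: moves to 6(W), 4(W); every one is W ⇒ L
n=10: moves to 7(W), 5(W); every one is W ⇒ L
n=11: can move to 8, which is L ⇒ W
n=12: can move to 9, which is L ⇒ W
n=13: can move to 10, which is L ⇒ W
n=14: can move to 9, which is L ⇒ W
n=15: can move to 10, which is L ⇒ W
n=16: moves to 13(W), 11(W); every one is W ⇒ L
n=17: moves to 14(W), 12(W); every one is W ⇒ L
n=18: moves to 15(W), 13(W); every one is W ⇒ L
n=19: can move to 16, which is L ⇒ W
n=20: can move to 17, which is L ⇒ W
n=21: can move to 18, which is L ⇒ W
n=22: can move to 17, which is L ⇒ W
n=23: can move to 18, which is L ⇒ W
n=24: moves to 21(W), 19(W); every one is W ⇒ L
n=25: moves to 22(W), 20(W); every one is W ⇒ L
n=26: moves to 23(W), 21(W); every one is W ⇒ L
n=27: can move to 24, which is L ⇒ W
n=28: can move to 25, which is L ⇒ W
n=29: can move to 26, which is L ⇒ W
n=30: can move to 25, which is L ⇒ W
n=31: can move to 26, which is L ⇒ W
n=32: moves to 29(W), 27(W); every one is W ⇒ L
n=33: moves to 30(W), 28(W); every one is W ⇒ L
n=34: moves to 31(W), 29(W); every one is W ⇒ L
n=35: can move to 32, which is L ⇒ W
n=36: can move to 33, which is L ⇒ W
n=37: can move to 34, which is L ⇒ W
n=38: can move to 33, which is L ⇒ W
n=39: can move to 34, which is L ⇒ W
n=40: moves to 37(W), 35(W); every one is W ⇒ L
n=41: moves to 38(W), 36(W); every one is W ⇒ L
L entries with 1 ≤ n ≤ 41 (n=0 is outside the asked range and is not counted): n = 1, 2, 8, 9, 10, 16, 17, 18, 24, 25, 26, 32, 33, 34, 40, 41; that makes 16.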